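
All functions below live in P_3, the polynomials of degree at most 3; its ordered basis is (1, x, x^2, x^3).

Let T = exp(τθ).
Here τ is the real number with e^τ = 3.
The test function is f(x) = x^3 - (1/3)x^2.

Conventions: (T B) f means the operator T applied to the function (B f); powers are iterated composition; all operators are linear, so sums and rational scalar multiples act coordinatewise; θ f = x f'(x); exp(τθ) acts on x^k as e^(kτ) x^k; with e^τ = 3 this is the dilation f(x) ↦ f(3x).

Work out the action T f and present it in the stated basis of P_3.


exp(τθ) x^k = e^(kτ) x^k; with e^τ = 3 this sends x^k to 3^k x^k
x^2 ↦ 9 x^2
x^3 ↦ 27 x^3
applying this coordinatewise to f: exp(τθ) f = 27x^3 - 3x^2

g(x) = 27x^3 - 3x^2


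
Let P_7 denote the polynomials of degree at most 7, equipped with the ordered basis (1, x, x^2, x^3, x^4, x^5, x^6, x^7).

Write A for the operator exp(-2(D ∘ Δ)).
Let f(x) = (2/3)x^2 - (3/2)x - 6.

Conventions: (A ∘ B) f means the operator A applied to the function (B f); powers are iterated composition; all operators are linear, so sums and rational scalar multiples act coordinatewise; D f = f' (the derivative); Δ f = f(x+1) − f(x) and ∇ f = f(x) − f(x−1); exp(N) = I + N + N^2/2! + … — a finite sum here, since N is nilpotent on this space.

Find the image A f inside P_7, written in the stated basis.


order-1 term: -8/3
the series for exp(-2(D ∘ Δ)) f terminates at order 1
exp(-2(D ∘ Δ)) f = (2/3)x^2 - (3/2)x - 26/3

the result is g(x) = (2/3)x^2 - (3/2)x - 26/3


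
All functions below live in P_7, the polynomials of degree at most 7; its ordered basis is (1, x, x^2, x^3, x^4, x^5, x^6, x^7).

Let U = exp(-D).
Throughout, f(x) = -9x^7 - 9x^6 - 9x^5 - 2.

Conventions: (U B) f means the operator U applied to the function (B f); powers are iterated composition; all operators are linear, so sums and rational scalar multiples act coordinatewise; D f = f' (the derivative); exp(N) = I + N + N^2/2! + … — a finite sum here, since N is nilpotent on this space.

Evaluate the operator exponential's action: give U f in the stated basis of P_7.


the image equals g(x) = -9x^7 + 54x^6 - 144x^5 + 225x^4 - 225x^3 + 144x^2 - 54x + 7

order-1 term: 63x^6 + 54x^5 + 45x^4
order-2 term: -189x^5 - 135x^4 - 90x^3
order-3 term: 315x^4 + 180x^3 + 90x^2
order-4 term: -315x^3 - 135x^2 - 45x
order-5 term: 189x^2 + 54x + 9
order-6 term: -63x - 9
order-7 term: 9
the series for exp(-D) f terminates at order 7
exp(-D) f = -9x^7 + 54x^6 - 144x^5 + 225x^4 - 225x^3 + 144x^2 - 54x + 7


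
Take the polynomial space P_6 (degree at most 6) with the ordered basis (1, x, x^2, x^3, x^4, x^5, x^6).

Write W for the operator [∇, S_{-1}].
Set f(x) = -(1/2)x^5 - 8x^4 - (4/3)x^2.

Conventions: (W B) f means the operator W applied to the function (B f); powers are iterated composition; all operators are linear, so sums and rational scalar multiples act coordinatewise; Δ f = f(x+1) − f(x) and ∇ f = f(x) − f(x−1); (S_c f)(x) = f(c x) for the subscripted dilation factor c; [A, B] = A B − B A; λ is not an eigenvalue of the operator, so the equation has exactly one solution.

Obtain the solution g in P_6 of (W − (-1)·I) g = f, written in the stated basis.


write g with unknown coordinates in the stated basis and equate coefficients in (W − (-1)·I) g = f
solving from the highest basis element down gives g = -(1/2)x^5 - 13x^4 + 104x^3 + (1838/3)x^2 - (7040/3)x - 13459/3
check: W g = 5x^4 - 104x^3 - 614x^2 + (7040/3)x + 13459/3
so W g − (-1)·g = -(1/2)x^5 - 8x^4 - (4/3)x^2 = f ✓

the result is g(x) = -(1/2)x^5 - 13x^4 + 104x^3 + (1838/3)x^2 - (7040/3)x - 13459/3


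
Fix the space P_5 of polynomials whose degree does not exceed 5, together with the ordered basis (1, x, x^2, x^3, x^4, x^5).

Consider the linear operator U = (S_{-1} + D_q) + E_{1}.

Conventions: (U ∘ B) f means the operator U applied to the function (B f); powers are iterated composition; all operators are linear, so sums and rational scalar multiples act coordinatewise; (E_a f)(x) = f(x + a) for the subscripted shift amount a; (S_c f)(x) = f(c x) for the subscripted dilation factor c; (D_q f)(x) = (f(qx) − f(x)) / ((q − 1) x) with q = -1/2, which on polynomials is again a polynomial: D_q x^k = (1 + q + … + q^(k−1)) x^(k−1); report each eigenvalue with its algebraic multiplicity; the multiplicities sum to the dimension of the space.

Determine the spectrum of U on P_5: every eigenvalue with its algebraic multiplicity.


λ = 0 (multiplicity 3), λ = 2 (multiplicity 3)

image of 1: 2
image of x: 2
image of x^2: 2x^2 + (5/2)x + 1
image of x^3: (15/4)x^2 + 3x + 1
image of x^4: 2x^4 + (37/8)x^3 + 6x^2 + 4x + 1
image of x^5: (91/16)x^4 + 10x^3 + 10x^2 + 5x + 1
the matrix is upper triangular; its diagonal is (2, 0, 2, 0, 2, 0)
for a triangular matrix the eigenvalues are the diagonal entries, with algebraic multiplicity their repetition count


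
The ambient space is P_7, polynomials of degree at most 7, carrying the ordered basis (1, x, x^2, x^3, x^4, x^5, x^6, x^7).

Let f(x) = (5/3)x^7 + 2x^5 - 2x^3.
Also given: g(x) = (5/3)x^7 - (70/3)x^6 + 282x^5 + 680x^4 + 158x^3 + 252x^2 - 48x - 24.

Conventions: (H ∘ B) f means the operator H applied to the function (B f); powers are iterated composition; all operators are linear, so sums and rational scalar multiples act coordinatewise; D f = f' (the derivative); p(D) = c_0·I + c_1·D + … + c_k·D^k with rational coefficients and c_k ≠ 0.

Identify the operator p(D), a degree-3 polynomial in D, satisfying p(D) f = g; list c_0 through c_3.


p(D) = I − 2·D + 4·D^2 + 2·D^3, i.e. c_0 = 1, c_1 = -2, c_2 = 4, c_3 = 2

D^0 f = (5/3)x^7 + 2x^5 - 2x^3
D^1 f = (35/3)x^6 + 10x^4 - 6x^2
D^2 f = 70x^5 + 40x^3 - 12x
D^3 f = 350x^4 + 120x^2 - 12
matching coefficients of g against c_0 f + c_1 Df + … from the top degree down determines the c_i
solution: c_0 = 1, c_1 = -2, c_2 = 4, c_3 = 2


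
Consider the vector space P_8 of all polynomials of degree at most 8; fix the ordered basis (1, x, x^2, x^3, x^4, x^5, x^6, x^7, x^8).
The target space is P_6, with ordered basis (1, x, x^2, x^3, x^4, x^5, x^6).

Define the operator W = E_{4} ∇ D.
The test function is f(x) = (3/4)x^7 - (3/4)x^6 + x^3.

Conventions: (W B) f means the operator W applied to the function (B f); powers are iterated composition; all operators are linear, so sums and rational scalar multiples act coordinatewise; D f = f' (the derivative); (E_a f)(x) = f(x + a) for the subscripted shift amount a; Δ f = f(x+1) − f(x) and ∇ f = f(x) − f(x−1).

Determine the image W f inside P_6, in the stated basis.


D f = (21/4)x^6 - (9/2)x^5 + 3x^2
∇ D f = (63/2)x^5 - (405/4)x^4 + 150x^3 - (495/4)x^2 + 60x - 51/4
E_{4} ∇ D f = (63/2)x^5 + (2115/4)x^4 + 3570x^3 + (48465/4)x^2 + 20670x + 56733/4

the image equals g(x) = (63/2)x^5 + (2115/4)x^4 + 3570x^3 + (48465/4)x^2 + 20670x + 56733/4


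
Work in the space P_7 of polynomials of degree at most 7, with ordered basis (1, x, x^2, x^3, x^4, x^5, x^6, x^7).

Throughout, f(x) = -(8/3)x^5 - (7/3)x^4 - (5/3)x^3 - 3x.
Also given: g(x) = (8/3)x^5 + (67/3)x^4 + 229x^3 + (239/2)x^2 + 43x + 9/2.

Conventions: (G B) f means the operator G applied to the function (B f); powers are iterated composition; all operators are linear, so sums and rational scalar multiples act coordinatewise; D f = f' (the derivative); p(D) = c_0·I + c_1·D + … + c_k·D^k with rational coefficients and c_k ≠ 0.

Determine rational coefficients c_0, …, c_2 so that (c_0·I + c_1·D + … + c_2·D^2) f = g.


D^0 f = -(8/3)x^5 - (7/3)x^4 - (5/3)x^3 - 3x
D^1 f = -(40/3)x^4 - (28/3)x^3 - 5x^2 - 3
D^2 f = -(160/3)x^3 - 28x^2 - 10x
matching coefficients of g against c_0 f + c_1 Df + … from the top degree down determines the c_i
solution: c_0 = -1, c_1 = -3/2, c_2 = -4

c_0 = -1, c_1 = -3/2, c_2 = -4


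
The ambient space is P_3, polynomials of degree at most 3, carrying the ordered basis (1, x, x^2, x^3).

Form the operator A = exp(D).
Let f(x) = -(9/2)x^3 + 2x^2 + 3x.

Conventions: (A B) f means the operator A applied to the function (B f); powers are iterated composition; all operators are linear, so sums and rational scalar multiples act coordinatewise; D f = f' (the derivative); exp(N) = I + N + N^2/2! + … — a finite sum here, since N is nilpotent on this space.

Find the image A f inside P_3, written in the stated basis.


order-1 term: -(27/2)x^2 + 4x + 3
order-2 term: -(27/2)x + 2
order-3 term: -9/2
the series for exp(D) f terminates at order 3
exp(D) f = -(9/2)x^3 - (23/2)x^2 - (13/2)x + 1/2

the image equals g(x) = -(9/2)x^3 - (23/2)x^2 - (13/2)x + 1/2


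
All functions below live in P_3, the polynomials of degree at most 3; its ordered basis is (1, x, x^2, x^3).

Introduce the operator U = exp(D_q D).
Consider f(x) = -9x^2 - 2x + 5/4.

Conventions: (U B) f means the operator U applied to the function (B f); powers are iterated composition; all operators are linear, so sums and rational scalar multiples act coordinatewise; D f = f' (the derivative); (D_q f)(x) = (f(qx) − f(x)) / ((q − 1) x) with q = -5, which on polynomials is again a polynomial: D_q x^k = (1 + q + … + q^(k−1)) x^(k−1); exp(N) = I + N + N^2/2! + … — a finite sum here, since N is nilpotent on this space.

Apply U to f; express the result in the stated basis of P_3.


order-1 term: -18
the series for exp(D_q D) f terminates at order 1
exp(D_q D) f = -9x^2 - 2x - 67/4

g(x) = -9x^2 - 2x - 67/4


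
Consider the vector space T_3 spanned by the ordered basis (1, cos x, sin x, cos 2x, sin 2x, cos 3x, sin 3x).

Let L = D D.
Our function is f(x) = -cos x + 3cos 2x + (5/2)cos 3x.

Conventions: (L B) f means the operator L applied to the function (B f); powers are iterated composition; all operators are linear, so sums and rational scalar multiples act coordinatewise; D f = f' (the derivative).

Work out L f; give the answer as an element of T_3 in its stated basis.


the result is g(x) = cos x - 12cos 2x - (45/2)cos 3x

D f = sin x - 6sin 2x - (15/2)sin 3x
D D f = cos x - 12cos 2x - (45/2)cos 3x


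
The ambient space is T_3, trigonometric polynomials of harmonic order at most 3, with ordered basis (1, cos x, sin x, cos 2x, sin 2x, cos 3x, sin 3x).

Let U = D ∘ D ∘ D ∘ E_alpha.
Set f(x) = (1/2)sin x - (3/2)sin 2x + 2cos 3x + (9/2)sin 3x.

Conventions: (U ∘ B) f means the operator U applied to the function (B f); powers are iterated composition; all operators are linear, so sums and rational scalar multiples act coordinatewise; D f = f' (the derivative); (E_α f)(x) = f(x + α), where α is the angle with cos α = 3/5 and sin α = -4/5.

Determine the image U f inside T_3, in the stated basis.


the image equals g(x) = -(3/10)cos x - (2/5)sin x - (84/25)cos 2x + (288/25)sin 2x + (23679/250)cos 3x - (11664/125)sin 3x

E_alpha f = -(2/5)cos x + (3/10)sin x + (36/25)cos 2x + (21/50)sin 2x - (432/125)cos 3x - (877/250)sin 3x
D E_alpha f = (3/10)cos x + (2/5)sin x + (21/25)cos 2x - (72/25)sin 2x - (2631/250)cos 3x + (1296/125)sin 3x
D (D ∘ E_alpha) f = (2/5)cos x - (3/10)sin x - (144/25)cos 2x - (42/25)sin 2x + (3888/125)cos 3x + (7893/250)sin 3x
D D (D ∘ E_alpha) f = -(3/10)cos x - (2/5)sin x - (84/25)cos 2x + (288/25)sin 2x + (23679/250)cos 3x - (11664/125)sin 3x


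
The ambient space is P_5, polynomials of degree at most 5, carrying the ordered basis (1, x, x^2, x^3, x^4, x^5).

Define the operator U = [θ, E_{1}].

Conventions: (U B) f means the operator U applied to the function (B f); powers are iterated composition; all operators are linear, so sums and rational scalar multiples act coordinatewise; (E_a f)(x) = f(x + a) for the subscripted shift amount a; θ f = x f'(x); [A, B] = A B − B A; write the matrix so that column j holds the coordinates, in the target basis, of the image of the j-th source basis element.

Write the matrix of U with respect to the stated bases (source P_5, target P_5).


image of 1: 0
image of x: -1
image of x^2: -2x - 2
image of x^3: -3x^2 - 6x - 3
image of x^4: -4x^3 - 12x^2 - 12x - 4
image of x^5: -5x^4 - 20x^3 - 30x^2 - 20x - 5
each image's coordinates form column j of the matrix

the matrix is [[0, -1, -2, -3, -4, -5]; [0, 0, -2, -6, -12, -20]; [0, 0, 0, -3, -12, -30]; [0, 0, 0, 0, -4, -20]; [0, 0, 0, 0, 0, -5]; [0, 0, 0, 0, 0, 0]] (rows listed top to bottom)


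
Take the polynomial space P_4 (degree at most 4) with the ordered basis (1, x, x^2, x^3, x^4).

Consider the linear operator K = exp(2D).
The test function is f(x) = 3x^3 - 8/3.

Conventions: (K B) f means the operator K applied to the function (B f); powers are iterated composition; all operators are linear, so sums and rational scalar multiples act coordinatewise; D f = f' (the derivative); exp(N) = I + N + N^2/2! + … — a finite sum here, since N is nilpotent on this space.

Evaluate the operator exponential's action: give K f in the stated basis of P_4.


order-1 term: 18x^2
order-2 term: 36x
order-3 term: 24
the series for exp(2D) f terminates at order 3
exp(2D) f = 3x^3 + 18x^2 + 36x + 64/3

g(x) = 3x^3 + 18x^2 + 36x + 64/3


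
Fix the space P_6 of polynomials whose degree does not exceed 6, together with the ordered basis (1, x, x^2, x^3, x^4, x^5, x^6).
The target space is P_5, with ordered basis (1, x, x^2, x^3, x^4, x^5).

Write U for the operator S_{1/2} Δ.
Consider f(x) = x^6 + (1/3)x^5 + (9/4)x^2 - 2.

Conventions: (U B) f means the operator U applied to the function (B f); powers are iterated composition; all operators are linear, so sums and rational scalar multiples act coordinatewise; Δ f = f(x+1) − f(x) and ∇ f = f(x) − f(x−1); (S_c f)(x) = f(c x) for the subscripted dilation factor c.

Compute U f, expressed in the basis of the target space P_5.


the image equals g(x) = (3/16)x^5 + (25/24)x^4 + (35/12)x^3 + (55/12)x^2 + (73/12)x + 43/12

Δ f = 6x^5 + (50/3)x^4 + (70/3)x^3 + (55/3)x^2 + (73/6)x + 43/12
S_{1/2} Δ f = (3/16)x^5 + (25/24)x^4 + (35/12)x^3 + (55/12)x^2 + (73/12)x + 43/12


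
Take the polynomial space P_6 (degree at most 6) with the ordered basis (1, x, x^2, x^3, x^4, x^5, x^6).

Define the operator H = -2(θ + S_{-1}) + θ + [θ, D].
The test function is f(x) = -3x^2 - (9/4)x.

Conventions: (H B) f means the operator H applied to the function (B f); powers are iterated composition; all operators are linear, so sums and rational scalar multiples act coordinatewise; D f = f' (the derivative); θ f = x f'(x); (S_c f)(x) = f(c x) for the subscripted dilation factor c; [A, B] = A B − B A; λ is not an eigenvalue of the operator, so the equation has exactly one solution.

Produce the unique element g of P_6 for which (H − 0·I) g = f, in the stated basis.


the image equals g(x) = (3/4)x^2 - (3/4)x + 3/8

write g with unknown coordinates in the stated basis and equate coefficients in (H − 0·I) g = f
solving from the highest basis element down gives g = (3/4)x^2 - (3/4)x + 3/8
check: H g = -3x^2 - (9/4)x
so H g − 0·g = -3x^2 - (9/4)x = f ✓


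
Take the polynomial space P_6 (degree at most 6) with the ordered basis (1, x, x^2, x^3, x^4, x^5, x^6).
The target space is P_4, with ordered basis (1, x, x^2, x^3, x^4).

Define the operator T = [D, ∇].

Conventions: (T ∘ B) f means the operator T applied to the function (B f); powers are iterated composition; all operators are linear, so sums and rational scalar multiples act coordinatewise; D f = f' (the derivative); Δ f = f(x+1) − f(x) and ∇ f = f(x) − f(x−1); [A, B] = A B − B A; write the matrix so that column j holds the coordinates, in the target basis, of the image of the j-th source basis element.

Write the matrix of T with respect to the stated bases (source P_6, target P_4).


the matrix is [[0, 0, 0, 0, 0, 0, 0]; [0, 0, 0, 0, 0, 0, 0]; [0, 0, 0, 0, 0, 0, 0]; [0, 0, 0, 0, 0, 0, 0]; [0, 0, 0, 0, 0, 0, 0]] (rows listed top to bottom)

image of 1: 0
image of x: 0
image of x^2: 0
image of x^3: 0
image of x^4: 0
image of x^5: 0
image of x^6: 0
each image's coordinates form column j of the matrix


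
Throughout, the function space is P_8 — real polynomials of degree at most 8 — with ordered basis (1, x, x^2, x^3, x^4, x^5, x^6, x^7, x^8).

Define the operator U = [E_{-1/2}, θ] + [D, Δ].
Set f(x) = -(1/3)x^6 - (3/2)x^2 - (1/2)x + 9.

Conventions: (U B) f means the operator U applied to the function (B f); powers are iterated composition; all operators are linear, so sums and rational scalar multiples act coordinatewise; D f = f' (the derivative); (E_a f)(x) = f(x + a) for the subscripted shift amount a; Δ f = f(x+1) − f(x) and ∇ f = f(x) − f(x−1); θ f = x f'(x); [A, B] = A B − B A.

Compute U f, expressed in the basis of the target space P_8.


the image equals g(x) = x^5 - (5/2)x^4 + (5/2)x^3 - (5/4)x^2 + (29/16)x - 17/32

θ f = -2x^6 - 3x^2 - (1/2)x
E_{-1/2} θ f = -2x^6 + 6x^5 - (15/2)x^4 + 5x^3 - (39/8)x^2 + (23/8)x - 17/32
E_{-1/2} f = -(1/3)x^6 + x^5 - (5/4)x^4 + (5/6)x^3 - (29/16)x^2 + (17/16)x + 1703/192
θ E_{-1/2} f = -2x^6 + 5x^5 - 5x^4 + (5/2)x^3 - (29/8)x^2 + (17/16)x
[E_{-1/2}, θ] f = x^5 - (5/2)x^4 + (5/2)x^3 - (5/4)x^2 + (29/16)x - 17/32
Δ f = -2x^5 - 5x^4 - (20/3)x^3 - 5x^2 - 5x - 7/3
D Δ f = -10x^4 - 20x^3 - 20x^2 - 10x - 5
D f = -2x^5 - 3x - 1/2
Δ D f = -10x^4 - 20x^3 - 20x^2 - 10x - 5
[D, Δ] f = 0
([E_{-1/2}, θ] + [D, Δ]) f = x^5 - (5/2)x^4 + (5/2)x^3 - (5/4)x^2 + (29/16)x - 17/32


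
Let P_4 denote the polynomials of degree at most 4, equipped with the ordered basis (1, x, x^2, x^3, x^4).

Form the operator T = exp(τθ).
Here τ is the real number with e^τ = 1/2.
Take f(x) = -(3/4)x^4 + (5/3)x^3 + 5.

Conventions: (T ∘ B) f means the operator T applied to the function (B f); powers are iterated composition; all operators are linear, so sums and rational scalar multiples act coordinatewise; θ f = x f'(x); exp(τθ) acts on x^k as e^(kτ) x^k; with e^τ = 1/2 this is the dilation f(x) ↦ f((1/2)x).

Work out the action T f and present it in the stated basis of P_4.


exp(τθ) x^k = e^(kτ) x^k; with e^τ = 1/2 this sends x^k to (1/2)^k x^k
x^3 ↦ 1/8 x^3
x^4 ↦ 1/16 x^4
applying this coordinatewise to f: exp(τθ) f = -(3/64)x^4 + (5/24)x^3 + 5

the image equals g(x) = -(3/64)x^4 + (5/24)x^3 + 5


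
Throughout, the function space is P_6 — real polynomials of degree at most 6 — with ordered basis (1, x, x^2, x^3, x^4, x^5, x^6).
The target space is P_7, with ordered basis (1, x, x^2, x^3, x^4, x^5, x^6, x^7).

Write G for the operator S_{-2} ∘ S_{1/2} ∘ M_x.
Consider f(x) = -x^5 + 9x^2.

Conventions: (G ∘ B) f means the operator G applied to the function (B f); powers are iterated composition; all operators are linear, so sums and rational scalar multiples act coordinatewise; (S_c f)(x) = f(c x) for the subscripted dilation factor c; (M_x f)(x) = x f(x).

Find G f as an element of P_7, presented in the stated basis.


the result is g(x) = -x^6 - 9x^3

M_x f = -x^6 + 9x^3
S_{1/2} M_x f = -(1/64)x^6 + (9/8)x^3
S_{-2} S_{1/2} M_x f = -x^6 - 9x^3


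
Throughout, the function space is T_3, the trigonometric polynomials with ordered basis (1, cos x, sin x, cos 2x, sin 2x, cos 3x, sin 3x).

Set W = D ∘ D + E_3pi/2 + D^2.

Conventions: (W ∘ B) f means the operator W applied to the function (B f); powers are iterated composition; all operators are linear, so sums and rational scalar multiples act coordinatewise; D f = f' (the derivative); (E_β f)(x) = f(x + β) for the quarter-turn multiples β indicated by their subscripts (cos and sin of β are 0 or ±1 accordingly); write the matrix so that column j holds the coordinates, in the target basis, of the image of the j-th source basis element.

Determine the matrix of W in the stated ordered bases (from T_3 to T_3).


image of 1: 1
image of cos x: -2cos x + sin x
image of sin x: -cos x - 2sin x
image of cos 2x: -9cos 2x
image of sin 2x: -9sin 2x
image of cos 3x: -18cos 3x - sin 3x
image of sin 3x: cos 3x - 18sin 3x
each image's coordinates form column j of the matrix

the matrix is [[1, 0, 0, 0, 0, 0, 0]; [0, -2, -1, 0, 0, 0, 0]; [0, 1, -2, 0, 0, 0, 0]; [0, 0, 0, -9, 0, 0, 0]; [0, 0, 0, 0, -9, 0, 0]; [0, 0, 0, 0, 0, -18, 1]; [0, 0, 0, 0, 0, -1, -18]] (rows listed top to bottom)


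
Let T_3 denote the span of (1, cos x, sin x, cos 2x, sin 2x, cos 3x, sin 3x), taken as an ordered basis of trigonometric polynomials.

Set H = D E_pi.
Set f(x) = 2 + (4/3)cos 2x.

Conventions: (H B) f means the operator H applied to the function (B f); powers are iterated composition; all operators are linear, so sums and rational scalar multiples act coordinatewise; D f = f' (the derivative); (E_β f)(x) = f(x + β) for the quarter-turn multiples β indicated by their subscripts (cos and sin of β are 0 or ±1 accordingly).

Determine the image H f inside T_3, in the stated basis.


the result is g(x) = -(8/3)sin 2x

E_pi f = 2 + (4/3)cos 2x
D E_pi f = -(8/3)sin 2x


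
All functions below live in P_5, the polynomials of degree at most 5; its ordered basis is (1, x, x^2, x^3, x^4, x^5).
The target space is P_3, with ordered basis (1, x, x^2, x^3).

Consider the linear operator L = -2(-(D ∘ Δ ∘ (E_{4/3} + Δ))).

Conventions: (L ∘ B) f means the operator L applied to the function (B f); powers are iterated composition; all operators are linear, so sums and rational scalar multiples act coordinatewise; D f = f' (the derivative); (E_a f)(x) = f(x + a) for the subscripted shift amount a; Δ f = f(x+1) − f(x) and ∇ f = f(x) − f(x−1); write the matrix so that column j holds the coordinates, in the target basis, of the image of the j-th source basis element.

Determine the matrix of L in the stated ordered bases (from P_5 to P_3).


the matrix is [[0, 0, 4, 34, 392/3, 10930/27]; [0, 0, 0, 12, 136, 1960/3]; [0, 0, 0, 0, 24, 340]; [0, 0, 0, 0, 0, 40]] (rows listed top to bottom)

image of 1: 0
image of x: 0
image of x^2: 4
image of x^3: 12x + 34
image of x^4: 24x^2 + 136x + 392/3
image of x^5: 40x^3 + 340x^2 + (1960/3)x + 10930/27
each image's coordinates form column j of the matrix


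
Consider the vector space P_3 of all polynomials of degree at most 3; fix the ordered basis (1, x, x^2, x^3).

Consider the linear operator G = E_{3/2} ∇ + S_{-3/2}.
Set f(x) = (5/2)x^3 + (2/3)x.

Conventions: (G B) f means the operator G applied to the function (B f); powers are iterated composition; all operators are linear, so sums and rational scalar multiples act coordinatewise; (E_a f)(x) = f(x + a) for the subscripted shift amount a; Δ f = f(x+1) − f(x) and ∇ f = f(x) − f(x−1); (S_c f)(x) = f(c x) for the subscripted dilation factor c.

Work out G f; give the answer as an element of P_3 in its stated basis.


∇ f = (15/2)x^2 - (15/2)x + 19/6
E_{3/2} ∇ f = (15/2)x^2 + 15x + 211/24
S_{-3/2} f = -(135/16)x^3 - x
(E_{3/2} ∇ + S_{-3/2}) f = -(135/16)x^3 + (15/2)x^2 + 14x + 211/24

g(x) = -(135/16)x^3 + (15/2)x^2 + 14x + 211/24


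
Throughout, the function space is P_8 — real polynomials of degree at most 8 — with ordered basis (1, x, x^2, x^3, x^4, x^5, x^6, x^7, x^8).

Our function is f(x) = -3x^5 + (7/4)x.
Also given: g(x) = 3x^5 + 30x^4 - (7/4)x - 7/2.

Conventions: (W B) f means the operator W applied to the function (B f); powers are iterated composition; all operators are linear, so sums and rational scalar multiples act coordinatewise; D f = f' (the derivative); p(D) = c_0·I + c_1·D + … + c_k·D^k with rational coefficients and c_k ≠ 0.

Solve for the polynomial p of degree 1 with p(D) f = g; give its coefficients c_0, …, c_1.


D^0 f = -3x^5 + (7/4)x
D^1 f = -15x^4 + 7/4
matching coefficients of g against c_0 f + c_1 Df + … from the top degree down determines the c_i
solution: c_0 = -1, c_1 = -2

p(D) = -I − 2·D, i.e. c_0 = -1, c_1 = -2


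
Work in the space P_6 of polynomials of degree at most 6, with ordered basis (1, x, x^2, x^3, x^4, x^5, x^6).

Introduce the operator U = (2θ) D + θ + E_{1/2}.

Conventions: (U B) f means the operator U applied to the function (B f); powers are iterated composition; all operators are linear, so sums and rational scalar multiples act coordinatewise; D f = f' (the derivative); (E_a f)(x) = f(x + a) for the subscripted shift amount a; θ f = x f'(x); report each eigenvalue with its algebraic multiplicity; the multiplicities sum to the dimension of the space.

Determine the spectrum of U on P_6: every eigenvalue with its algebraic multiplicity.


λ = 1 (multiplicity 1), λ = 2 (multiplicity 1), λ = 3 (multiplicity 1), λ = 4 (multiplicity 1), λ = 5 (multiplicity 1), λ = 6 (multiplicity 1), λ = 7 (multiplicity 1)

image of 1: 1
image of x: 2x + 1/2
image of x^2: 3x^2 + 5x + 1/4
image of x^3: 4x^3 + (27/2)x^2 + (3/4)x + 1/8
image of x^4: 5x^4 + 26x^3 + (3/2)x^2 + (1/2)x + 1/16
image of x^5: 6x^5 + (85/2)x^4 + (5/2)x^3 + (5/4)x^2 + (5/16)x + 1/32
image of x^6: 7x^6 + 63x^5 + (15/4)x^4 + (5/2)x^3 + (15/16)x^2 + (3/16)x + 1/64
the matrix is upper triangular; its diagonal is (1, 2, 3, 4, 5, 6, 7)
for a triangular matrix the eigenvalues are the diagonal entries, with algebraic multiplicity their repetition count


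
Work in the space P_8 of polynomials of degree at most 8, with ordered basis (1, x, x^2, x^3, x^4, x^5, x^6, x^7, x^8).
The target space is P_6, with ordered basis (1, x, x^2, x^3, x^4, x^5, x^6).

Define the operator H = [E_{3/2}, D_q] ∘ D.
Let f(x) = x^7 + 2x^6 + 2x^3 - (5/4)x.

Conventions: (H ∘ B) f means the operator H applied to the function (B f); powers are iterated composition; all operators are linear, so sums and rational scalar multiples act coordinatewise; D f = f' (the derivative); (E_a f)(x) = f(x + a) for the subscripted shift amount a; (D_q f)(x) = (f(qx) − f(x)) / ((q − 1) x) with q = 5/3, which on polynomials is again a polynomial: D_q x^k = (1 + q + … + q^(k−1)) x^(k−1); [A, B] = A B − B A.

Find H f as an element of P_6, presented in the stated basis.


the result is g(x) = (39557/81)x^4 + (76184/27)x^3 + (109451/18)x^2 + (17446/3)x + 33493/16

D f = 7x^6 + 12x^5 + 6x^2 - 5/4
D_q D f = (52136/243)x^5 + (5764/27)x^4 + 16x
E_{3/2} D_q D f = (52136/243)x^5 + (147632/81)x^4 + (164924/27)x^3 + (91108/9)x^2 + (49973/6)x + 2734
E_{3/2} D f = 7x^6 + 75x^5 + (1305/4)x^4 + (1485/2)x^3 + (15081/16)x^2 + (10251/16)x + 11719/64
D_q E_{3/2} D f = (52136/243)x^5 + (36025/27)x^4 + (9860/3)x^3 + (8085/2)x^2 + (5027/2)x + 10251/16
[E_{3/2}, D_q] D f = (39557/81)x^4 + (76184/27)x^3 + (109451/18)x^2 + (17446/3)x + 33493/16


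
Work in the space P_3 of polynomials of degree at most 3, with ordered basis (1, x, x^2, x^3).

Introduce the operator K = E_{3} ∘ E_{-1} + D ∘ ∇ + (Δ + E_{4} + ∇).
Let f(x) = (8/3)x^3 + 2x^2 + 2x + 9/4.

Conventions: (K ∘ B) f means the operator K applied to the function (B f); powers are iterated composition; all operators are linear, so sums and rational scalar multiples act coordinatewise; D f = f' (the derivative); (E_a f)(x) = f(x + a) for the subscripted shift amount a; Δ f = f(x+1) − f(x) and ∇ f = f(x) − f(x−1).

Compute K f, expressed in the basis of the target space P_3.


E_{-1} f = (8/3)x^3 - 6x^2 + 6x - 5/12
E_{3} E_{-1} f = (8/3)x^3 + 18x^2 + 42x + 427/12
∇ f = 8x^2 - 4x + 8/3
D ∇ f = 16x - 4
Δ f = 8x^2 + 12x + 20/3
E_{4} f = (8/3)x^3 + 34x^2 + 146x + 2555/12
∇ f = 8x^2 - 4x + 8/3
(Δ + E_{4} + ∇) f = (8/3)x^3 + 50x^2 + 154x + 889/4
(E_{3} ∘ E_{-1} + D ∘ ∇ + (Δ + E_{4} + ∇)) f = (16/3)x^3 + 68x^2 + 212x + 1523/6

the result is g(x) = (16/3)x^3 + 68x^2 + 212x + 1523/6


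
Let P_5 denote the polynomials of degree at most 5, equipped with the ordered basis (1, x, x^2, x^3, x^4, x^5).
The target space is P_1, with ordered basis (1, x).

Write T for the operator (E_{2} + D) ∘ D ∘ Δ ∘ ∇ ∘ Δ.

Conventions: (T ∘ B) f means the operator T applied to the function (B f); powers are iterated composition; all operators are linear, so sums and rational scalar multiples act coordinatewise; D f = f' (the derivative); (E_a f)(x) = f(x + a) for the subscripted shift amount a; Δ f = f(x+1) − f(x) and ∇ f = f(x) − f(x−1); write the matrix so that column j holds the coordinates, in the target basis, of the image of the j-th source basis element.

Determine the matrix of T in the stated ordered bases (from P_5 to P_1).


image of 1: 0
image of x: 0
image of x^2: 0
image of x^3: 0
image of x^4: 24
image of x^5: 120x + 420
each image's coordinates form column j of the matrix

the matrix is [[0, 0, 0, 0, 24, 420]; [0, 0, 0, 0, 0, 120]] (rows listed top to bottom)


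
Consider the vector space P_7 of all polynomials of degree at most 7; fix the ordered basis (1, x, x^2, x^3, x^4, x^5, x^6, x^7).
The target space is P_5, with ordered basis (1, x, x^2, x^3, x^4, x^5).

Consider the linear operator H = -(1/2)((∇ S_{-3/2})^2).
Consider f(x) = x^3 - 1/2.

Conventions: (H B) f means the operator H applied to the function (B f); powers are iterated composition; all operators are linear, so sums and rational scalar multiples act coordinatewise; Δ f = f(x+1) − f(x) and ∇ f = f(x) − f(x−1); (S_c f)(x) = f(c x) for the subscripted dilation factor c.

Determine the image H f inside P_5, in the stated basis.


S_{-3/2} f = -(27/8)x^3 - 1/2
∇ S_{-3/2} f = -(81/8)x^2 + (81/8)x - 27/8
S_{-3/2} (∇ S_{-3/2}) f = -(729/32)x^2 - (243/16)x - 27/8
∇ S_{-3/2} (∇ S_{-3/2}) f = -(729/16)x + 243/32
(-(1/2)((∇ S_{-3/2})^2)) f = (729/32)x - 243/64

the image equals g(x) = (729/32)x - 243/64


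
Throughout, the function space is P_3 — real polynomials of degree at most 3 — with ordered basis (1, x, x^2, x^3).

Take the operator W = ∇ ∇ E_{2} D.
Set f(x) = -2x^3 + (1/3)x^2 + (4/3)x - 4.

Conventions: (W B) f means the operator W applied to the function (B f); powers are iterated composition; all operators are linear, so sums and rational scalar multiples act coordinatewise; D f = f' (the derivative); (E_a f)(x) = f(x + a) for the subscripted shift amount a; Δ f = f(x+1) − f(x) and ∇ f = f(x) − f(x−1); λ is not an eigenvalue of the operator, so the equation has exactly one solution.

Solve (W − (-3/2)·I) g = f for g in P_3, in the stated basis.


g(x) = -(4/3)x^3 + (2/9)x^2 + (8/9)x + 8/3

write g with unknown coordinates in the stated basis and equate coefficients in (W − (-3/2)·I) g = f
solving from the highest basis element down gives g = -(4/3)x^3 + (2/9)x^2 + (8/9)x + 8/3
check: W g = -8
so W g − (-3/2)·g = -2x^3 + (1/3)x^2 + (4/3)x - 4 = f ✓


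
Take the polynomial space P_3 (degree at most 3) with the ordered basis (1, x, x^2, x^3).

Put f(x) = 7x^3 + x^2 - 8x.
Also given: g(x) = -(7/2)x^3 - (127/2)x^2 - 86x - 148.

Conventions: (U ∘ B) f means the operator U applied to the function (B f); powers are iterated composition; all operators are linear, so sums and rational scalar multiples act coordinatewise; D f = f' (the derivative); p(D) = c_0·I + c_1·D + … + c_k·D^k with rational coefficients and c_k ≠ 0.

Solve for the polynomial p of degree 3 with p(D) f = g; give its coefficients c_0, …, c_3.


D^0 f = 7x^3 + x^2 - 8x
D^1 f = 21x^2 + 2x - 8
D^2 f = 42x + 2
D^3 f = 42
matching coefficients of g against c_0 f + c_1 Df + … from the top degree down determines the c_i
solution: c_0 = -1/2, c_1 = -3, c_2 = -2, c_3 = -4

c_0 = -1/2, c_1 = -3, c_2 = -2, c_3 = -4


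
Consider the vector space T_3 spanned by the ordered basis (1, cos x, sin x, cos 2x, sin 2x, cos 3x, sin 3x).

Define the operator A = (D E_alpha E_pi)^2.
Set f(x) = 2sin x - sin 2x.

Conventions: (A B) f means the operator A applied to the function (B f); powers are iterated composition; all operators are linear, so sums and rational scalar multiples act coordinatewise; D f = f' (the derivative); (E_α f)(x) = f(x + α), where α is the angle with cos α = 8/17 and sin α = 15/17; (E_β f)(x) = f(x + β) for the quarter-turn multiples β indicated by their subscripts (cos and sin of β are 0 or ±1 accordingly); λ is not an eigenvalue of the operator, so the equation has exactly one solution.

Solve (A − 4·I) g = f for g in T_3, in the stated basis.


the image equals g(x) = (96/725)cos x - (398/725)sin x + (30/161)cos 2x + (1/8)sin 2x

write g with unknown coordinates in the stated basis and equate coefficients in (A − 4·I) g = f
solving from the highest basis element down gives g = (96/725)cos x - (398/725)sin x + (30/161)cos 2x + (1/8)sin 2x
check: A g = (384/725)cos x - (142/725)sin x + (120/161)cos 2x - (1/2)sin 2x
so A g − 4·g = 2sin x - sin 2x = f ✓


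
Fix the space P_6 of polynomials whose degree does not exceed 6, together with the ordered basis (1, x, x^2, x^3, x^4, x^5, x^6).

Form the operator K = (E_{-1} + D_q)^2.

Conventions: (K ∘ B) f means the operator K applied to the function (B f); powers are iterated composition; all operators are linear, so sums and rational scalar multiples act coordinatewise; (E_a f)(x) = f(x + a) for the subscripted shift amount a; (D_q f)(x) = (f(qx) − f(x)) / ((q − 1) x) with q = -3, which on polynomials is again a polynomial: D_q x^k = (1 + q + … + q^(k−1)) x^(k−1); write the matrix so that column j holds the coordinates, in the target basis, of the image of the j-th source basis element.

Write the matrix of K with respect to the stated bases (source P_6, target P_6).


image of 1: 1
image of x: x
image of x^2: x^2 - 8x + 2
image of x^3: x^3 + 8x^2 - 10x + 2
image of x^4: x^4 - 48x^3 - 84x^2 - 104x + 32
image of x^5: x^5 + 112x^4 - 1324x^3 + 356x^2 - 144x + 34
image of x^6: x^6 - 376x^5 - 10498x^4 - 2280x^3 + 1920x^2 - 1132x + 240
each image's coordinates form column j of the matrix

the matrix is [[1, 0, 2, 2, 32, 34, 240]; [0, 1, -8, -10, -104, -144, -1132]; [0, 0, 1, 8, -84, 356, 1920]; [0, 0, 0, 1, -48, -1324, -2280]; [0, 0, 0, 0, 1, 112, -10498]; [0, 0, 0, 0, 0, 1, -376]; [0, 0, 0, 0, 0, 0, 1]] (rows listed top to bottom)


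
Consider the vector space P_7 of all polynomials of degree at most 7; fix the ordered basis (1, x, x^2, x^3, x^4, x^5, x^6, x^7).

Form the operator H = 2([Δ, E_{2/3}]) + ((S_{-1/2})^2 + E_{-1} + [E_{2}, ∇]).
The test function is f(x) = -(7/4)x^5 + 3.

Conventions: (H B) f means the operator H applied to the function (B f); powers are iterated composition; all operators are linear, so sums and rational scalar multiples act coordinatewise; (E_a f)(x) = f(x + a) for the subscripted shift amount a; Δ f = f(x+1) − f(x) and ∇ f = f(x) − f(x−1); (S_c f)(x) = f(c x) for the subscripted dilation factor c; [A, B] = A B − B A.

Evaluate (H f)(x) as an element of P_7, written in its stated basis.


g(x) = -(7175/4096)x^5 + (35/4)x^4 - (35/2)x^3 + (35/2)x^2 - (35/4)x + 31/4

E_{2/3} f = -(7/4)x^5 - (35/6)x^4 - (70/9)x^3 - (140/27)x^2 - (140/81)x + 673/243
Δ E_{2/3} f = -(35/4)x^4 - (245/6)x^3 - (455/6)x^2 - (7105/108)x - 7217/324
Δ f = -(35/4)x^4 - (35/2)x^3 - (35/2)x^2 - (35/4)x - 7/4
E_{2/3} Δ f = -(35/4)x^4 - (245/6)x^3 - (455/6)x^2 - (7105/108)x - 7217/324
[Δ, E_{2/3}] f = 0
(2([Δ, E_{2/3}])) f = 0
S_{-1/2} f = (7/128)x^5 + 3
S_{-1/2} S_{-1/2} f = -(7/4096)x^5 + 3
E_{-1} f = -(7/4)x^5 + (35/4)x^4 - (35/2)x^3 + (35/2)x^2 - (35/4)x + 19/4
∇ f = -(35/4)x^4 + (35/2)x^3 - (35/2)x^2 + (35/4)x - 7/4
E_{2} ∇ f = -(35/4)x^4 - (105/2)x^3 - (245/2)x^2 - (525/4)x - 217/4
E_{2} f = -(7/4)x^5 - (35/2)x^4 - 70x^3 - 140x^2 - 140x - 53
∇ E_{2} f = -(35/4)x^4 - (105/2)x^3 - (245/2)x^2 - (525/4)x - 217/4
[E_{2}, ∇] f = 0
((S_{-1/2})^2 + E_{-1} + [E_{2}, ∇]) f = -(7175/4096)x^5 + (35/4)x^4 - (35/2)x^3 + (35/2)x^2 - (35/4)x + 31/4
(2([Δ, E_{2/3}]) + ((S_{-1/2})^2 + E_{-1} + [E_{2}, ∇])) f = -(7175/4096)x^5 + (35/4)x^4 - (35/2)x^3 + (35/2)x^2 - (35/4)x + 31/4


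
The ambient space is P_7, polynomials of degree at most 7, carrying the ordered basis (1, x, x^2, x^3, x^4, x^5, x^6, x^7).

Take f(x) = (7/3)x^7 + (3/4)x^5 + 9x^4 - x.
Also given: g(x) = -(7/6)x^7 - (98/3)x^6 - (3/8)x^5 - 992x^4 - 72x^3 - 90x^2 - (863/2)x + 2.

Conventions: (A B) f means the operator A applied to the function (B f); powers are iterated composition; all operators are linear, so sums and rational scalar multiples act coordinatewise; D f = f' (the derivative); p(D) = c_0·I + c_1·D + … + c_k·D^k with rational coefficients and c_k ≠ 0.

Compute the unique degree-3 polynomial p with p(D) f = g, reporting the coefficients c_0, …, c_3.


c_0 = -1/2, c_1 = -2, c_2 = 0, c_3 = -2

D^0 f = (7/3)x^7 + (3/4)x^5 + 9x^4 - x
D^1 f = (49/3)x^6 + (15/4)x^4 + 36x^3 - 1
D^2 f = 98x^5 + 15x^3 + 108x^2
D^3 f = 490x^4 + 45x^2 + 216x
matching coefficients of g against c_0 f + c_1 Df + … from the top degree down determines the c_i
solution: c_0 = -1/2, c_1 = -2, c_2 = 0, c_3 = -2


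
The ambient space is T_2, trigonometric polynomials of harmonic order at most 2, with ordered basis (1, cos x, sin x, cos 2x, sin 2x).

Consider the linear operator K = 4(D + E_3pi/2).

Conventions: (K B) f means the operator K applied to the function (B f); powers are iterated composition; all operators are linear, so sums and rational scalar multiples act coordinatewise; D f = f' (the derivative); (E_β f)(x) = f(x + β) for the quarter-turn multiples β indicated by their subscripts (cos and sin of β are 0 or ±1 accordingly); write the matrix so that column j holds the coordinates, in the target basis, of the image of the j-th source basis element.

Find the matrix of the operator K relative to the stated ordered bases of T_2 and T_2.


the matrix is [[4, 0, 0, 0, 0]; [0, 0, 0, 0, 0]; [0, 0, 0, 0, 0]; [0, 0, 0, -4, 8]; [0, 0, 0, -8, -4]] (rows listed top to bottom)

image of 1: 4
image of cos x: 0
image of sin x: 0
image of cos 2x: -4cos 2x - 8sin 2x
image of sin 2x: 8cos 2x - 4sin 2x
each image's coordinates form column j of the matrix


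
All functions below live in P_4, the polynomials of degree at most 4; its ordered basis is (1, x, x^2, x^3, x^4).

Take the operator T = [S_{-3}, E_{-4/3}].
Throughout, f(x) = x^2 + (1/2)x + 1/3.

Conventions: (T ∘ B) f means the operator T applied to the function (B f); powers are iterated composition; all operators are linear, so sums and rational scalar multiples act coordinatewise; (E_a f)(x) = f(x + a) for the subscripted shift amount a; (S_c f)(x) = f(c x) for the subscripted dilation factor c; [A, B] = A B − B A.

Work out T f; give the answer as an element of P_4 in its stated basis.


E_{-4/3} f = x^2 - (13/6)x + 13/9
S_{-3} E_{-4/3} f = 9x^2 + (13/2)x + 13/9
S_{-3} f = 9x^2 - (3/2)x + 1/3
E_{-4/3} S_{-3} f = 9x^2 - (51/2)x + 55/3
[S_{-3}, E_{-4/3}] f = 32x - 152/9

g(x) = 32x - 152/9


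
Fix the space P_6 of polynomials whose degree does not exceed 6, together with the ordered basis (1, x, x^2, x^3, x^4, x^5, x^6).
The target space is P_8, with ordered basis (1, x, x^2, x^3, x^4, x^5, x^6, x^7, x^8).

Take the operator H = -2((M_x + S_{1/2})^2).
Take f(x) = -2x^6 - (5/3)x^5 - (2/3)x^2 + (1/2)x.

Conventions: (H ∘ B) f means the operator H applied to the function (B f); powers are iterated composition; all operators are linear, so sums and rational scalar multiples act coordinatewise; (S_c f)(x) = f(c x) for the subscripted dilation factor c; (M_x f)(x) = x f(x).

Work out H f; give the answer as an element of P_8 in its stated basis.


the result is g(x) = 4x^8 + (329/96)x^7 + (161/1024)x^6 + (5/1536)x^5 + (4/3)x^4 - (1/2)x^3 - (2/3)x^2 - (1/4)x

M_x f = -2x^7 - (5/3)x^6 - (2/3)x^3 + (1/2)x^2
S_{1/2} f = -(1/32)x^6 - (5/96)x^5 - (1/6)x^2 + (1/4)x
(M_x + S_{1/2}) f = -2x^7 - (163/96)x^6 - (5/96)x^5 - (2/3)x^3 + (1/3)x^2 + (1/4)x
M_x (M_x + S_{1/2}) f = -2x^8 - (163/96)x^7 - (5/96)x^6 - (2/3)x^4 + (1/3)x^3 + (1/4)x^2
S_{1/2} (M_x + S_{1/2}) f = -(1/64)x^7 - (163/6144)x^6 - (5/3072)x^5 - (1/12)x^3 + (1/12)x^2 + (1/8)x
(M_x + S_{1/2}) (M_x + S_{1/2}) f = -2x^8 - (329/192)x^7 - (161/2048)x^6 - (5/3072)x^5 - (2/3)x^4 + (1/4)x^3 + (1/3)x^2 + (1/8)x
(-2((M_x + S_{1/2})^2)) f = 4x^8 + (329/96)x^7 + (161/1024)x^6 + (5/1536)x^5 + (4/3)x^4 - (1/2)x^3 - (2/3)x^2 - (1/4)x


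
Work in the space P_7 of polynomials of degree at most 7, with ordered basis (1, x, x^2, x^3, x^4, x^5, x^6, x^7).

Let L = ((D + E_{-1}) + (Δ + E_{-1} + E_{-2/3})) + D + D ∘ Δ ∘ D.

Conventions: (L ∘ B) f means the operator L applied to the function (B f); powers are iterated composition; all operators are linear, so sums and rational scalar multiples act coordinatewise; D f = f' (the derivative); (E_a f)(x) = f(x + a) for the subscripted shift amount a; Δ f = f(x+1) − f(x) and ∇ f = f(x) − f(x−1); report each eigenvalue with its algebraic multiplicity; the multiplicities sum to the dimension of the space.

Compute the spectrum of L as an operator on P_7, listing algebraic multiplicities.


λ = 3 (multiplicity 8)

image of 1: 3
image of x: 3x + 1/3
image of x^2: 3x^2 + (2/3)x + 31/9
image of x^3: 3x^3 + x^2 + (31/3)x + 127/27
image of x^4: 3x^4 + (4/3)x^3 + (62/3)x^2 + (508/27)x + 1231/81
image of x^5: 3x^5 + (5/3)x^4 + (310/9)x^3 + (1270/27)x^2 + (6155/81)x + 4585/243
image of x^6: 3x^6 + 2x^5 + (155/3)x^4 + (2540/27)x^3 + (6155/27)x^2 + (9170/81)x + 24121/729
image of x^7: 3x^7 + (7/3)x^6 + (217/3)x^5 + (4445/27)x^4 + (43085/81)x^3 + (32095/81)x^2 + (168847/729)x + 89539/2187
the matrix is upper triangular; its diagonal is (3, 3, 3, 3, 3, 3, 3, 3)
for a triangular matrix the eigenvalues are the diagonal entries, with algebraic multiplicity their repetition count
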